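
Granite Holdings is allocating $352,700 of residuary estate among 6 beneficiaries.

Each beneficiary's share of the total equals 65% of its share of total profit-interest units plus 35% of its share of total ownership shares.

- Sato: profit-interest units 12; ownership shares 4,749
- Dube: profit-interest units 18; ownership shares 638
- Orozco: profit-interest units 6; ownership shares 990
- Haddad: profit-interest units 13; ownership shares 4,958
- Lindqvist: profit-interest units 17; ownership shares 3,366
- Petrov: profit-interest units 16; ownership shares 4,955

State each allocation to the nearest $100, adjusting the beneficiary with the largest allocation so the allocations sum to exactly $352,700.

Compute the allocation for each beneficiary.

Sato: $63,400; Dube: $54,300; Orozco: $23,000; Haddad: $67,500; Lindqvist: $68,700; Petrov: $75,800

Profit-interest units total 82; ownership shares total 19,656.
Combined weights (65% profit-interest units + 35% ownership shares): Sato 0.1797; Dube 0.1540; Orozco 0.0652; Haddad 0.1913; Lindqvist 0.1947; Petrov 0.2151.
Pro-rata amounts: Sato 63,374.52; Dube 54,331.08; Orozco 22,992.22; Haddad 67,482.89; Lindqvist 68,667.87; Petrov 75,851.42.
After rounding ($100): Sato $63,400; Dube $54,300; Orozco $23,000; Haddad $67,500; Lindqvist $68,700; Petrov $75,900. Sum = $352,800.
Difference $352,700 − $352,800 = −$100 applied to largest allocation (Petrov): Petrov becomes $75,800.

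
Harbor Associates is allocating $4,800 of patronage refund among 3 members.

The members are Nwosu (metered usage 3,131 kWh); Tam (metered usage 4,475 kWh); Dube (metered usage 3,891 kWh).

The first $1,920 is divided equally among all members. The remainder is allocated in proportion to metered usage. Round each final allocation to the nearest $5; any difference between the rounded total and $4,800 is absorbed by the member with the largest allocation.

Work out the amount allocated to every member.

Nwosu: $1,425 | Tam: $1,760 | Dube: $1,615

First tranche $1,920 split equally: $640 each.
Remainder $2,880 by metered usage (total 11,497): Nwosu 784.32 → $785; Tam 1,120.99 → $1,120; Dube 974.70 → $975.
Totals: Nwosu $640 + $785 = $1,425; Tam $640 + $1,120 = $1,760; Dube $640 + $975 = $1,615.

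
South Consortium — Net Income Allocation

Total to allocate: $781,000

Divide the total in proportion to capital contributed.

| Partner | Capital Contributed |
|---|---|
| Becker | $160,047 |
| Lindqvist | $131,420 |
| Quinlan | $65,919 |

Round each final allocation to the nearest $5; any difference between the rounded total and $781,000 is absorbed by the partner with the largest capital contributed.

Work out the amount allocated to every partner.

Capital contributed total: 357,386.
Raw shares: Becker 160,047/357,386 × $781,000 = 349,752.67; Lindqvist 131,420/357,386 × $781,000 = 287,193.73; Quinlan 65,919/357,386 × $781,000 = 144,053.60.
After rounding ($5): Becker $349,755; Lindqvist $287,195; Quinlan $144,055. Sum = $781,005.
Difference $781,000 − $781,005 = −$5 applied to largest capital contributed (Becker): Becker becomes $349,750.

Becker: $349,750; Lindqvist: $287,195; Quinlan: $144,055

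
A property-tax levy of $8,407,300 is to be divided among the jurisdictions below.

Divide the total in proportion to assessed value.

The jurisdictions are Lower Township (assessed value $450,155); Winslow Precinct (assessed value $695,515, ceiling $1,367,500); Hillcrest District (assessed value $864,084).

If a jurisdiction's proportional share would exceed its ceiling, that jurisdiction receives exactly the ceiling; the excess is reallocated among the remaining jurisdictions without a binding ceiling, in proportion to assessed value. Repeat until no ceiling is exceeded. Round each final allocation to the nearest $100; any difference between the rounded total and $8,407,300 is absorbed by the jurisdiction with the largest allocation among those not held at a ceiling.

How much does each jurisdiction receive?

Total assessed value = 2,009,754.
Pro-rata shares before constraints: Lower Township 1,883,110.14; Winslow Precinct 2,909,511.94; Hillcrest District 3,614,677.92.
Cap binds for Winslow Precinct ($1,367,500); remaining pool $7,039,800 reallocated over remaining assessed value 1,314,239.
Shares after redistribution: Lower Township 2,411,282.25 → $2,411,300; Hillcrest District 4,628,517.75 → $4,628,500.

Lower Township: $2,411,300 | Winslow Precinct: $1,367,500 | Hillcrest District: $4,628,500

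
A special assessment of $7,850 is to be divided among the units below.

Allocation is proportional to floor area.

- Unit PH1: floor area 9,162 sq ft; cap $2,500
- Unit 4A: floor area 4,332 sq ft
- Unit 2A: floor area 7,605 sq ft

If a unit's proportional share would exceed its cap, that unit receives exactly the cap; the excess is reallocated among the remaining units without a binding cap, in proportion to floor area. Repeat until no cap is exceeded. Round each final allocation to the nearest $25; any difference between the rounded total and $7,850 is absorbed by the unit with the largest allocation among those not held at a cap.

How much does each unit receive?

Total floor area = 21,099.
Pro-rata shares before constraints: Unit PH1 3,408.77; Unit 4A 1,611.74; Unit 2A 2,829.48.
Cap binds for Unit PH1 ($2,500); remaining pool $5,350 reallocated over remaining floor area 11,937.
Remaining shares: Unit 4A 1,941.54 → $1,950; Unit 2A 3,408.46 → $3,400.

Unit PH1: $2,500 · Unit 4A: $1,950 · Unit 2A: $3,400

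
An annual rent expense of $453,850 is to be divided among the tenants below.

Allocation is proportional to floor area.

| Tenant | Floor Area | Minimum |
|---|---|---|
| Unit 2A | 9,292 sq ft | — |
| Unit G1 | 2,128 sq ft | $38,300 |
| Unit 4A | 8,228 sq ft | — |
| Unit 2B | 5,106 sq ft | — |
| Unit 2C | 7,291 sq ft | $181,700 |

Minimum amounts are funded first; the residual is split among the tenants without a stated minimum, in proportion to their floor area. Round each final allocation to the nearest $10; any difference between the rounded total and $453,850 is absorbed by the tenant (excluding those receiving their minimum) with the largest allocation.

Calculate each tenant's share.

Guaranteed amounts: Unit G1 $38,300; Unit 2C $181,700. Balance $233,850.
Balance split over remaining floor area 22,626: Unit 2A 96,037.05 → $96,040; Unit 4A 85,040.12 → $85,040; Unit 2B 52,772.83 → $52,770.

Unit 2A: $96,040 | Unit G1: $38,300 | Unit 4A: $85,040 | Unit 2B: $52,770 | Unit 2C: $181,700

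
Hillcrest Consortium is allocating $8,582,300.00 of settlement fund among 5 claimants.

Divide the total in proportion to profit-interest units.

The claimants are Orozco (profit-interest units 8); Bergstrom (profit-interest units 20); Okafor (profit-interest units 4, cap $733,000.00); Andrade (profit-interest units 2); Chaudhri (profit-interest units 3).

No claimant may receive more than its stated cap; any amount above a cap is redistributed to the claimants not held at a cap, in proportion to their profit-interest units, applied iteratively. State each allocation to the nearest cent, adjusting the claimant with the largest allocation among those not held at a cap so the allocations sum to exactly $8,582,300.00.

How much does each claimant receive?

Sum of profit-interest units: 37.
Pro-rata shares before constraints: Orozco 1,855,632.4324; Bergstrom 4,639,081.0811; Okafor 927,816.2162; Andrade 463,908.1081; Chaudhri 695,862.1622.
Cap binds for Okafor ($733,000.00); balance $7,849,300.00 reallocated over remaining profit-interest units 33.
Redistributed shares: Orozco 1,902,860.6061 → $1,902,860.61; Bergstrom 4,757,151.5152 → $4,757,151.52; Andrade 475,715.1515 → $475,715.15; Chaudhri 713,572.7273 → $713,572.73.
Rounding difference −$0.01 applied to Bergstrom → $4,757,151.51.

Orozco: $1,902,860.61 | Bergstrom: $4,757,151.51 | Okafor: $733,000.00 | Andrade: $475,715.15 | Chaudhri: $713,572.73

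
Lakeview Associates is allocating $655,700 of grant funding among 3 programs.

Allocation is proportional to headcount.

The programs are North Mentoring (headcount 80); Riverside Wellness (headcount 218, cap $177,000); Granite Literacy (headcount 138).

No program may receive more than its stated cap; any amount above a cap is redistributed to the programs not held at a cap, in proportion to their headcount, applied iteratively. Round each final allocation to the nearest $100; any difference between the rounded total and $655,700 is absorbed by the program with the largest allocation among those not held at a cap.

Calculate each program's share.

Headcount total: 436.
Proportional shares (ignoring caps): North Mentoring 120,311.93; Riverside Wellness 327,850.00; Granite Literacy 207,538.07.
Capped: Riverside Wellness ($177,000); balance $478,700 reallocated over remaining headcount 218.
Remaining shares: North Mentoring 175,669.72 → $175,700; Granite Literacy 303,030.28 → $303,000.

North Mentoring: $175,700 · Riverside Wellness: $177,000 · Granite Literacy: $303,000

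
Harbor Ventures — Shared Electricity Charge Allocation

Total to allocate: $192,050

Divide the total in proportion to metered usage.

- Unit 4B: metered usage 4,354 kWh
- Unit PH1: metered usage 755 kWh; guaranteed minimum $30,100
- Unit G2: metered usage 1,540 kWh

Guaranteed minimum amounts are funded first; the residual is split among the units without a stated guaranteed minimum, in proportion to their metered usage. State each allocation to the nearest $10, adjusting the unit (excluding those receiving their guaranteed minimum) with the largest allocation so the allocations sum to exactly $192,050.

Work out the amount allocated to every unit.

Fund the minimums — Unit PH1 $30,100. Balance $161,950.
Balance split over remaining metered usage 5,894: Unit 4B 119,635.27 → $119,640; Unit G2 42,314.73 → $42,310.

Unit 4B: $119,640; Unit PH1: $30,100; Unit G2: $42,310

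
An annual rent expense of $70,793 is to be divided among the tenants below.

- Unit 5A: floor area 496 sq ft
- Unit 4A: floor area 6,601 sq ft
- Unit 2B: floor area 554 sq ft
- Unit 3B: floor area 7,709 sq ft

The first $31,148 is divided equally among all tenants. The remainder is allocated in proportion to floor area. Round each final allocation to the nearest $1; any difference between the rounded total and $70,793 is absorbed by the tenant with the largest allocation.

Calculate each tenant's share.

Unit 5A: $9,067; Unit 4A: $24,825; Unit 2B: $9,217; Unit 3B: $27,684

Equal tier: $31,148 ÷ 4 = $7,787 apiece.
Remainder $39,645 by floor area (total 15,360): Unit 5A 1,280.20 → $1,280; Unit 4A 17,037.54 → $17,038; Unit 2B 1,429.90 → $1,430; Unit 3B 19,897.35 → $19,897.
Totals: Unit 5A $7,787 + $1,280 = $9,067; Unit 4A $7,787 + $17,038 = $24,825; Unit 2B $7,787 + $1,430 = $9,217; Unit 3B $7,787 + $19,897 = $27,684.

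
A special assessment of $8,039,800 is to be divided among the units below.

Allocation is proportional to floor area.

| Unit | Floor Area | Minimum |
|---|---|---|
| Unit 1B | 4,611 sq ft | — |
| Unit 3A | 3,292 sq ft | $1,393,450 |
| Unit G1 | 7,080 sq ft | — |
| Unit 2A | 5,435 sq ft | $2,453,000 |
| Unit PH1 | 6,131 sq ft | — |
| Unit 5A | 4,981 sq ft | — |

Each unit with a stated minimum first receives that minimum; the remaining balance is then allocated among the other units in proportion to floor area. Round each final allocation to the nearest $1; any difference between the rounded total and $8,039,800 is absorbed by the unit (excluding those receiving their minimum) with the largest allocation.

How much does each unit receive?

Unit 1B: $847,938 | Unit 3A: $1,393,450 | Unit G1: $1,301,975 | Unit 2A: $2,453,000 | Unit PH1: $1,127,458 | Unit 5A: $915,979

Guaranteed amounts: Unit 3A $1,393,450; Unit 2A $2,453,000. Residual $4,193,350.
Residual split over remaining floor area 22,803: Unit 1B 847,938.29 → $847,938; Unit G1 1,301,974.21 → $1,301,974; Unit PH1 1,127,458.18 → $1,127,458; Unit 5A 915,979.32 → $915,979.
Rounding difference +$1 applied to Unit G1 → $1,301,975.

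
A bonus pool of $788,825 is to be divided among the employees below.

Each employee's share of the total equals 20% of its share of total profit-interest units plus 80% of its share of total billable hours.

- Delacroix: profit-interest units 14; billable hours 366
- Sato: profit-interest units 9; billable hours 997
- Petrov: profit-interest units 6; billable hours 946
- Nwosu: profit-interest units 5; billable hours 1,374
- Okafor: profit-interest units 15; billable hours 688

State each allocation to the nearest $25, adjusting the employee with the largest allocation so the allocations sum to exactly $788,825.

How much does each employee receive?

Profit-interest units total 49; billable hours total 4,371.
Blended shares (20% profit-interest units + 80% billable hours): Delacroix 0.1241; Sato 0.2192; Petrov 0.1976; Nwosu 0.2719; Okafor 0.1871.
Proportional shares: Delacroix 97,916.70; Sato 172,918.41; Petrov 155,896.24; Nwosu 214,468.74; Okafor 147,624.92.
Rounded to nearest $25: Delacroix $97,925; Sato $172,925; Petrov $155,900; Nwosu $214,475; Okafor $147,625. Sum = $788,850.
Difference $788,825 − $788,850 = −$25 applied to largest allocation (Nwosu): Nwosu becomes $214,450.

Delacroix: $97,925; Sato: $172,925; Petrov: $155,900; Nwosu: $214,450; Okafor: $147,625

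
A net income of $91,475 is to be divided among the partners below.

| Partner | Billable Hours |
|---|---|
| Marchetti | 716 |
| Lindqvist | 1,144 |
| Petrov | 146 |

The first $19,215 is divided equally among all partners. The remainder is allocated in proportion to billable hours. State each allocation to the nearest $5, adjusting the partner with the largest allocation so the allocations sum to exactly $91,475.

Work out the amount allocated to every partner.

$19,215 shared equally gives $6,405 per partner.
Remainder $72,260 by billable hours (total 2,006): Marchetti 25,791.70 → $25,790; Lindqvist 41,209.09 → $41,210; Petrov 5,259.20 → $5,260.
Totals: Marchetti $6,405 + $25,790 = $32,195; Lindqvist $6,405 + $41,210 = $47,615; Petrov $6,405 + $5,260 = $11,665.

Marchetti: $32,195; Lindqvist: $47,615; Petrov: $11,665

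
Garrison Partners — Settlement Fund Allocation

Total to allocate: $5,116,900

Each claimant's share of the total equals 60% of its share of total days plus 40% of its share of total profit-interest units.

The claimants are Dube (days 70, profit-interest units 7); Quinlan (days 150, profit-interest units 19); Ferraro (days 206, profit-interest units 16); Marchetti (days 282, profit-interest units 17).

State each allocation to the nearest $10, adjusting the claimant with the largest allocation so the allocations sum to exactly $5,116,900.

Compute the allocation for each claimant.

Dube: $546,380; Quinlan: $1,309,580; Ferraro: $1,448,340; Marchetti: $1,812,600

Days total 708; profit-interest units total 59.
Combined weights (60% days + 40% profit-interest units): Dube 0.1068; Quinlan 0.2559; Ferraro 0.2831; Marchetti 0.3542.
Pro-rata amounts: Dube 546,380.85; Quinlan 1,309,579.49; Ferraro 1,448,342.88; Marchetti 1,812,596.78.
After rounding ($10): Dube $546,380; Quinlan $1,309,580; Ferraro $1,448,340; Marchetti $1,812,600. Sum = $5,116,900.
No rounding difference to absorb.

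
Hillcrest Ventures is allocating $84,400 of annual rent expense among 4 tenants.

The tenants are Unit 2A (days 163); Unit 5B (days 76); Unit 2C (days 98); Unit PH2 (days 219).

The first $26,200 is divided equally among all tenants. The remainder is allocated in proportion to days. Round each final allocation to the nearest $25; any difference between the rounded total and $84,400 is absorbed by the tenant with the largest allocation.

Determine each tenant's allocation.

First tranche $26,200 split equally: $6,550 each.
Remainder $58,200 by days (total 556): Unit 2A 17,062.23 → $17,050; Unit 5B 7,955.40 → $7,950; Unit 2C 10,258.27 → $10,250; Unit PH2 22,924.10 → $22,925.
Rounding difference +$25 on remainder applied to Unit PH2.
Totals: Unit 2A $6,550 + $17,050 = $23,600; Unit 5B $6,550 + $7,950 = $14,500; Unit 2C $6,550 + $10,250 = $16,800; Unit PH2 $6,550 + $22,950 = $29,500.

Unit 2A: $23,600; Unit 5B: $14,500; Unit 2C: $16,800; Unit PH2: $29,500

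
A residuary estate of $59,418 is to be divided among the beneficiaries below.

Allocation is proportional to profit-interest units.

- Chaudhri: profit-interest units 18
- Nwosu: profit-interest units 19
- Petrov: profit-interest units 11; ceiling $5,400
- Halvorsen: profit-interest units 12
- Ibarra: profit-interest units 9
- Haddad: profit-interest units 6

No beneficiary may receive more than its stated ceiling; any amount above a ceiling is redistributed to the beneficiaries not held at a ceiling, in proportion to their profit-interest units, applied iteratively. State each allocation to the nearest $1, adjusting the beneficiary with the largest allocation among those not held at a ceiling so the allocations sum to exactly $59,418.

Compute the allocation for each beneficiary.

Chaudhri: $15,193 · Nwosu: $16,037 · Petrov: $5,400 · Halvorsen: $10,128 · Ibarra: $7,596 · Haddad: $5,064

Total profit-interest units = 75.
Pro-rata shares before constraints: Chaudhri 14,260.32; Nwosu 15,052.56; Petrov 8,714.64; Halvorsen 9,506.88; Ibarra 7,130.16; Haddad 4,753.44.
Held at cap: Petrov ($5,400); remaining pool $54,018 reallocated over remaining profit-interest units 64.
Shares after redistribution: Chaudhri 15,192.56 → $15,193; Nwosu 16,036.59 → $16,037; Halvorsen 10,128.38 → $10,128; Ibarra 7,596.28 → $7,596; Haddad 5,064.19 → $5,064.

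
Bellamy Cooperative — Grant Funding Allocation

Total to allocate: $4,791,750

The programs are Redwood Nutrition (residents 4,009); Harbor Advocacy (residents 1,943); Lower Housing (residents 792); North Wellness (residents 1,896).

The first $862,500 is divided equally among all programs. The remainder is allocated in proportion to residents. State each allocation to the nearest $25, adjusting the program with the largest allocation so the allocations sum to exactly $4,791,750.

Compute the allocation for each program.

Redwood Nutrition: $2,038,825 · Harbor Advocacy: $1,099,250 · Lower Housing: $575,800 · North Wellness: $1,077,875

Equal tier: $862,500 ÷ 4 = $215,625 apiece.
Remainder $3,929,250 by residents (total 8,640): Redwood Nutrition 1,823,190.19 → $1,823,200; Harbor Advocacy 883,626.48 → $883,625; Lower Housing 360,181.25 → $360,175; North Wellness 862,252.08 → $862,250.
Totals: Redwood Nutrition $215,625 + $1,823,200 = $2,038,825; Harbor Advocacy $215,625 + $883,625 = $1,099,250; Lower Housing $215,625 + $360,175 = $575,800; North Wellness $215,625 + $862,250 = $1,077,875.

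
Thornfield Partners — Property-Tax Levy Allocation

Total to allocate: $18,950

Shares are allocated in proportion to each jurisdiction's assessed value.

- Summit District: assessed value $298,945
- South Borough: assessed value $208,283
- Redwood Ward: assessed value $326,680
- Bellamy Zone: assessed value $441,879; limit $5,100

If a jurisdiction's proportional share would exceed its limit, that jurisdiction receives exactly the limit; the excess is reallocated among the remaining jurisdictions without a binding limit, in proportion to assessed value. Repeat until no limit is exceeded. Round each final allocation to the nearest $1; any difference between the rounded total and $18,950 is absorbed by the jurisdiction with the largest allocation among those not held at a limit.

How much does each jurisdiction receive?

Total assessed value = 1,275,787.
Proportional shares (ignoring caps): Summit District 4,440.40; South Borough 3,093.75; Redwood Ward 4,852.37; Bellamy Zone 6,563.48.
Held at cap: Bellamy Zone ($5,100); balance $13,850 reallocated over remaining assessed value 833,908.
Redistributed shares: Summit District 4,965.04 → $4,965; South Borough 3,459.28 → $3,459; Redwood Ward 5,425.68 → $5,426.

Summit District: $4,965 · South Borough: $3,459 · Redwood Ward: $5,426 · Bellamy Zone: $5,100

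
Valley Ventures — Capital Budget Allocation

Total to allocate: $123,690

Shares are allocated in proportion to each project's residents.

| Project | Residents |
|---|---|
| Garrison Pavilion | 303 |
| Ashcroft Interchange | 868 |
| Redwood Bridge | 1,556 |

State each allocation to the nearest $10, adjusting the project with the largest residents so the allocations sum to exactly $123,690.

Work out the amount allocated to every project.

Garrison Pavilion: $13,740; Ashcroft Interchange: $39,370; Redwood Bridge: $70,580

Sum of residents: 303 + 868 + 1,556 = 2,727.
Unrounded shares: Garrison Pavilion 13,743.33; Ashcroft Interchange 39,370.34; Redwood Bridge 70,576.33.
After rounding ($10): Garrison Pavilion $13,740; Ashcroft Interchange $39,370; Redwood Bridge $70,580. Sum = $123,690.
Rounded total matches; no reconciliation needed.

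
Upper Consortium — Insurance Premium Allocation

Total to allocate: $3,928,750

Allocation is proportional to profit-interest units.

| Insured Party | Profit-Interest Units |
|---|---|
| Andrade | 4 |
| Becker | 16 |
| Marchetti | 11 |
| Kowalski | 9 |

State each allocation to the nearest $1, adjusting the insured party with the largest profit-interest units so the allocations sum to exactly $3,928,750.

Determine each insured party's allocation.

Sum of profit-interest units: 4 + 16 + 11 + 9 = 40.
Proportional shares: Andrade 392,875.00; Becker 1,571,500.00; Marchetti 1,080,406.25; Kowalski 883,968.75.
Rounded to nearest $1: Andrade $392,875; Becker $1,571,500; Marchetti $1,080,406; Kowalski $883,969. Sum = $3,928,750.
No rounding difference to absorb.

Andrade: $392,875 · Becker: $1,571,500 · Marchetti: $1,080,406 · Kowalski: $883,969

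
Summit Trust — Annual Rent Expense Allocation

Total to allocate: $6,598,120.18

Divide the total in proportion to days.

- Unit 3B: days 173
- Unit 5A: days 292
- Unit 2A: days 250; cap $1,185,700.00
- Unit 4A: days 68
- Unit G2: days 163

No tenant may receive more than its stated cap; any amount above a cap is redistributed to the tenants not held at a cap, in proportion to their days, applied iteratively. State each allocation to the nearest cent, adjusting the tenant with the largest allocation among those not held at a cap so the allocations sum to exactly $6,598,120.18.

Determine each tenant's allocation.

Unit 3B: $1,345,328.58 | Unit 5A: $2,270,728.01 | Unit 2A: $1,185,700.00 | Unit 4A: $528,799.67 | Unit G2: $1,267,563.92

Total days = 946.
Proportional shares (ignoring caps): Unit 3B 1,206,632.9716; Unit 5A 2,036,629.0619; Unit 2A 1,743,689.2653; Unit 4A 474,283.4802; Unit G2 1,136,885.4010.
Held at cap: Unit 2A ($1,185,700.00); remaining pool $5,412,420.18 reallocated over remaining days 696.
Shares after redistribution: Unit 3B 1,345,328.5792 → $1,345,328.58; Unit 5A 2,270,728.0066 → $2,270,728.01; Unit 4A 528,799.6728 → $528,799.67; Unit G2 1,267,563.9215 → $1,267,563.92.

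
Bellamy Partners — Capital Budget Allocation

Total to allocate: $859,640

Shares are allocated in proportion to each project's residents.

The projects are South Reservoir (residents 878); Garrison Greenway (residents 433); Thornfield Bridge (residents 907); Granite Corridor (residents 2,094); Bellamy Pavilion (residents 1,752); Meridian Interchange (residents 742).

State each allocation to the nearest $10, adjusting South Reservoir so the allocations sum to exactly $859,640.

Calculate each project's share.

South Reservoir: $110,890 · Garrison Greenway: $54,690 · Thornfield Bridge: $114,560 · Granite Corridor: $264,490 · Bellamy Pavilion: $221,290 · Meridian Interchange: $93,720

Combined residents = 6,806.
Unrounded shares: South Reservoir 878/6,806 × $859,640 = 110,896.84; Garrison Greenway 433/6,806 × $859,640 = 54,690.58; Thornfield Bridge 907/6,806 × $859,640 = 114,559.72; Granite Corridor 2,094/6,806 × $859,640 = 264,485.18; Bellamy Pavilion 1,752/6,806 × $859,640 = 221,288.46; Meridian Interchange 742/6,806 × $859,640 = 93,719.20.
Rounded to nearest $10: South Reservoir $110,900; Garrison Greenway $54,690; Thornfield Bridge $114,560; Granite Corridor $264,490; Bellamy Pavilion $221,290; Meridian Interchange $93,720. Sum = $859,650.
Difference $859,640 − $859,650 = −$10 applied to South Reservoir: South Reservoir becomes $110,890.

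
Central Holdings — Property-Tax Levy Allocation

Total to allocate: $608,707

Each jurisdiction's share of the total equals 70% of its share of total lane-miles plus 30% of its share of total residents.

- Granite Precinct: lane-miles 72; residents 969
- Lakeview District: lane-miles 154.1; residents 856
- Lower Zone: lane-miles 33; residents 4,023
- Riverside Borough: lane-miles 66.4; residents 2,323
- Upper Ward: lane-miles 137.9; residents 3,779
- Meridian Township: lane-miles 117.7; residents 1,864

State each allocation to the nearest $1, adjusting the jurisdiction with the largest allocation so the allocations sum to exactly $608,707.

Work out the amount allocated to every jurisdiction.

Lane-miles total 581.1; residents total 13,814.
Combined weights (70% lane-miles + 30% residents): Granite Precinct 0.1078; Lakeview District 0.2042; Lower Zone 0.1271; Riverside Borough 0.1304; Upper Ward 0.2482; Meridian Township 0.1823.
Proportional shares: Granite Precinct 65,603.96; Lakeview District 124,310.47; Lower Zone 77,378.88; Riverside Borough 79,396.73; Upper Ward 151,071.89; Meridian Township 110,945.07.
After rounding ($1): Granite Precinct $65,604; Lakeview District $124,310; Lower Zone $77,379; Riverside Borough $79,397; Upper Ward $151,072; Meridian Township $110,945. Sum = $608,707.
No rounding difference to absorb.

Granite Precinct: $65,604 | Lakeview District: $124,310 | Lower Zone: $77,379 | Riverside Borough: $79,397 | Upper Ward: $151,072 | Meridian Township: $110,945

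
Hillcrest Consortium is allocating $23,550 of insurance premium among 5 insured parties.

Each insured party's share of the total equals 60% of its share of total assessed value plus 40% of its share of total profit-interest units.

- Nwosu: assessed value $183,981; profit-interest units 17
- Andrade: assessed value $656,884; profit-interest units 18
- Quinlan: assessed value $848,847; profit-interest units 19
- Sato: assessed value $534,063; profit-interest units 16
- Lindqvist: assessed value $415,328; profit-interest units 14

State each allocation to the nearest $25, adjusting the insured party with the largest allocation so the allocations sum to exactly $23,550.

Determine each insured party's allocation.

Assessed value total 2,639,103; profit-interest units total 84.
Composite weights (60% assessed value + 40% profit-interest units): Nwosu 0.1228; Andrade 0.2351; Quinlan 0.2835; Sato 0.1976; Lindqvist 0.1611.
Proportional shares: Nwosu 2,891.48; Andrade 5,535.59; Quinlan 6,675.52; Sato 4,653.71; Lindqvist 3,793.70.
At nearest $25: Nwosu $2,900; Andrade $5,525; Quinlan $6,675; Sato $4,650; Lindqvist $3,800. Sum = $23,550.
No rounding difference to absorb.

Nwosu: $2,900 · Andrade: $5,525 · Quinlan: $6,675 · Sato: $4,650 · Lindqvist: $3,800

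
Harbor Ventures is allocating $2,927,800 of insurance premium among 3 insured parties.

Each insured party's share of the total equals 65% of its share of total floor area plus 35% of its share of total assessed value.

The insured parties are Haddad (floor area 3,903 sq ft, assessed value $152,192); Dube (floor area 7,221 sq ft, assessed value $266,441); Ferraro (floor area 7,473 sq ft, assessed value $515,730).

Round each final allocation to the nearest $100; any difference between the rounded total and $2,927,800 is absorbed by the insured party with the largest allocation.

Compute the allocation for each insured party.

Totals — floor area 18,597, assessed value 934,363.
Combined weights (65% floor area + 35% assessed value): Haddad 0.1934; Dube 0.3522; Ferraro 0.4544.
Pro-rata amounts: Haddad 566,313.44; Dube 1,031,149.93; Ferraro 1,330,336.63.
At nearest $100: Haddad $566,300; Dube $1,031,100; Ferraro $1,330,300. Sum = $2,927,700.
Difference $2,927,800 − $2,927,700 = +$100 applied to largest allocation (Ferraro): Ferraro becomes $1,330,400.

Haddad: $566,300; Dube: $1,031,100; Ferraro: $1,330,400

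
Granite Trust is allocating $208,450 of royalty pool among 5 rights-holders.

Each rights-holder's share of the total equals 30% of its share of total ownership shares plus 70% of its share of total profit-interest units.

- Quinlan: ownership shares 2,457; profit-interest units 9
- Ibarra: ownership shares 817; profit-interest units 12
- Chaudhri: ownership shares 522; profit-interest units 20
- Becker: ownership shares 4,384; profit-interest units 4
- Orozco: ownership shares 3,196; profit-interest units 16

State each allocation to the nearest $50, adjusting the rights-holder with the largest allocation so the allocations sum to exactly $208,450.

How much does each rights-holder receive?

Totals — ownership shares 11,376, profit-interest units 61.
Composite weights (30% ownership shares + 70% profit-interest units): Quinlan 0.1681; Ibarra 0.1593; Chaudhri 0.2433; Becker 0.1615; Orozco 0.2679.
Pro-rata amounts: Quinlan 35,034.82; Ibarra 33,195.72; Chaudhri 50,710.47; Becker 33,667.48; Orozco 55,841.52.
After rounding ($50): Quinlan $35,050; Ibarra $33,200; Chaudhri $50,700; Becker $33,650; Orozco $55,850. Sum = $208,450.
No rounding difference to absorb.

Quinlan: $35,050 · Ibarra: $33,200 · Chaudhri: $50,700 · Becker: $33,650 · Orozco: $55,850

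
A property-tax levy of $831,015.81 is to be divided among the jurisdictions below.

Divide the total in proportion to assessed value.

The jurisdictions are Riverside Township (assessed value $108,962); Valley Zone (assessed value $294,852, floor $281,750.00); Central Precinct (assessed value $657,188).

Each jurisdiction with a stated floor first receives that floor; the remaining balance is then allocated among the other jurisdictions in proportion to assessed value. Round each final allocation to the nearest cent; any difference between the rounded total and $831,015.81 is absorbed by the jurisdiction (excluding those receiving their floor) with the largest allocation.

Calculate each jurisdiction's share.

Riverside Township: $78,116.69 · Valley Zone: $281,750.00 · Central Precinct: $471,149.12

Guaranteed amounts: Valley Zone $281,750.00. Remaining pool $549,265.81.
Remaining pool split over remaining assessed value 766,150: Riverside Township 78,116.6889 → $78,116.69; Central Precinct 471,149.1211 → $471,149.12.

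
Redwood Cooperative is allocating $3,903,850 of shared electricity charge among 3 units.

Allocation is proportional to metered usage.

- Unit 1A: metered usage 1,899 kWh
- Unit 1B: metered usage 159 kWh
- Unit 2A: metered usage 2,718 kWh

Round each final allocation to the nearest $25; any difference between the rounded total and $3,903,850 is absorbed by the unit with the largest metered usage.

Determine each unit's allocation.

Metered usage total: 4,776.
Unrounded shares: Unit 1A 1,899/4,776 × $3,903,850 = 1,552,221.77; Unit 1B 159/4,776 × $3,903,850 = 129,964.86; Unit 2A 2,718/4,776 × $3,903,850 = 2,221,663.38.
At nearest $25: Unit 1A $1,552,225; Unit 1B $129,975; Unit 2A $2,221,675. Sum = $3,903,875.
Difference $3,903,850 − $3,903,875 = −$25 applied to largest metered usage (Unit 2A): Unit 2A becomes $2,221,650.

Unit 1A: $1,552,225 | Unit 1B: $129,975 | Unit 2A: $2,221,650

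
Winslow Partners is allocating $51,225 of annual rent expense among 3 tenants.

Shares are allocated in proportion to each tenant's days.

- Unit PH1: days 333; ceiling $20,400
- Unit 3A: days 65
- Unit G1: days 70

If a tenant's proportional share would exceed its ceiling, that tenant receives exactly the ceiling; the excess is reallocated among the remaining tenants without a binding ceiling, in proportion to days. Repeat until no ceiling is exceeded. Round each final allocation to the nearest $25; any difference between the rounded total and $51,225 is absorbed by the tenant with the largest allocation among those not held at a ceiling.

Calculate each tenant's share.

Total days = 468.
Pro-rata shares before constraints: Unit PH1 36,448.56; Unit 3A 7,114.58; Unit G1 7,661.86.
Held at cap: Unit PH1 ($20,400); residual $30,825 reallocated over remaining days 135.
Shares after redistribution: Unit 3A 14,841.67 → $14,850; Unit G1 15,983.33 → $15,975.

Unit PH1: $20,400 · Unit 3A: $14,850 · Unit G1: $15,975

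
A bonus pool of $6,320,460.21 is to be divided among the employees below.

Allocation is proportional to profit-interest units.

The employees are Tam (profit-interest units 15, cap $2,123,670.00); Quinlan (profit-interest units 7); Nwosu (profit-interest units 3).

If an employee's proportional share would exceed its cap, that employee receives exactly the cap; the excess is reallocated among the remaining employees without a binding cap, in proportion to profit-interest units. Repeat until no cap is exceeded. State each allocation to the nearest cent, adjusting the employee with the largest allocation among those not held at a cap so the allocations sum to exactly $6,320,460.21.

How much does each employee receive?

Combined profit-interest units = 25.
Proportional shares (ignoring caps): Tam 3,792,276.1260; Quinlan 1,769,728.8588; Nwosu 758,455.2252.
Held at cap: Tam ($2,123,670.00); remaining pool $4,196,790.21 reallocated over remaining profit-interest units 10.
Redistributed shares: Quinlan 2,937,753.1470 → $2,937,753.15; Nwosu 1,259,037.0630 → $1,259,037.06.

Tam: $2,123,670.00 · Quinlan: $2,937,753.15 · Nwosu: $1,259,037.06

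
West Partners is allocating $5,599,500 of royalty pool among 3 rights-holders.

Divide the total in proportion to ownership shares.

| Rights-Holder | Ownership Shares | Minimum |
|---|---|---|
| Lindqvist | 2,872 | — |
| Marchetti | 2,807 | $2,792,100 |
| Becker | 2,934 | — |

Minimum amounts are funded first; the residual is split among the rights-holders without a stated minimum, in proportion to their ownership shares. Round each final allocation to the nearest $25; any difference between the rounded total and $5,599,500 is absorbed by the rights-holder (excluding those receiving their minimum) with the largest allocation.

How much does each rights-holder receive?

Lindqvist: $1,388,700; Marchetti: $2,792,100; Becker: $1,418,700

Fund the minimums — Marchetti $2,792,100. Balance $2,807,400.
Balance split over remaining ownership shares 5,806: Lindqvist 1,388,710.44 → $1,388,700; Becker 1,418,689.56 → $1,418,700.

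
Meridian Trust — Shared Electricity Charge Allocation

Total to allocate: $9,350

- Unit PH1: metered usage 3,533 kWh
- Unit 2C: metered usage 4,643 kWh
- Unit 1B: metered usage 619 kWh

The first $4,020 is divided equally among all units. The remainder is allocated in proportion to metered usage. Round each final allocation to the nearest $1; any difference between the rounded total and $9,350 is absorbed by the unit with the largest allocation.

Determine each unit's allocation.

Equal tier: $4,020 ÷ 3 = $1,340 apiece.
Remainder $5,330 by metered usage (total 8,795): Unit PH1 2,141.09 → $2,141; Unit 2C 2,813.78 → $2,814; Unit 1B 375.13 → $375.
Totals: Unit PH1 $1,340 + $2,141 = $3,481; Unit 2C $1,340 + $2,814 = $4,154; Unit 1B $1,340 + $375 = $1,715.

Unit PH1: $3,481; Unit 2C: $4,154; Unit 1B: $1,715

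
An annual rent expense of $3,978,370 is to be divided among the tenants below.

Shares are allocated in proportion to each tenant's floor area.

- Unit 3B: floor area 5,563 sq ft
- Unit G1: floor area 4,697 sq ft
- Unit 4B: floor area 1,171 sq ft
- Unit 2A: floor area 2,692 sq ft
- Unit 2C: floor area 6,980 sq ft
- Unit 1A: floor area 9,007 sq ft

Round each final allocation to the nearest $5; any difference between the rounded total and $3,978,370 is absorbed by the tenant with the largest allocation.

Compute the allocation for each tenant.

Floor area total: 30,110.
Pro-rata amounts: Unit 3B 5,563/30,110 × $3,978,370 = 735,027.31; Unit G1 4,697/30,110 × $3,978,370 = 620,604.58; Unit 4B 1,171/30,110 × $3,978,370 = 154,721.73; Unit 2A 2,692/30,110 × $3,978,370 = 355,688.21; Unit 2C 6,980/30,110 × $3,978,370 = 922,252.49; Unit 1A 9,007/30,110 × $3,978,370 = 1,190,075.68.
At nearest $5: Unit 3B $735,025; Unit G1 $620,605; Unit 4B $154,720; Unit 2A $355,690; Unit 2C $922,250; Unit 1A $1,190,075. Sum = $3,978,365.
Difference $3,978,370 − $3,978,365 = +$5 applied to largest allocation (Unit 1A): Unit 1A becomes $1,190,080.

Unit 3B: $735,025 | Unit G1: $620,605 | Unit 4B: $154,720 | Unit 2A: $355,690 | Unit 2C: $922,250 | Unit 1A: $1,190,080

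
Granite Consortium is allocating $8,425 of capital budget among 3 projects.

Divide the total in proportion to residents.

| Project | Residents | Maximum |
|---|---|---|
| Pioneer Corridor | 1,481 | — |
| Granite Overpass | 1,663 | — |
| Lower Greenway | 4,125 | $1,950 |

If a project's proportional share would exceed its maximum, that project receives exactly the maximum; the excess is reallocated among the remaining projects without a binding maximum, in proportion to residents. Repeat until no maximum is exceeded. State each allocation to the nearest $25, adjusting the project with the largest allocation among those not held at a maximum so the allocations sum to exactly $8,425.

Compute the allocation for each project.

Pioneer Corridor: $3,050 | Granite Overpass: $3,425 | Lower Greenway: $1,950

Residents total: 7,269.
Pro-rata shares before constraints: Pioneer Corridor 1,716.53; Granite Overpass 1,927.47; Lower Greenway 4,781.00.
Capped: Lower Greenway ($1,950); residual $6,475 reallocated over remaining residents 3,144.
Shares after redistribution: Pioneer Corridor 3,050.09 → $3,050; Granite Overpass 3,424.91 → $3,425.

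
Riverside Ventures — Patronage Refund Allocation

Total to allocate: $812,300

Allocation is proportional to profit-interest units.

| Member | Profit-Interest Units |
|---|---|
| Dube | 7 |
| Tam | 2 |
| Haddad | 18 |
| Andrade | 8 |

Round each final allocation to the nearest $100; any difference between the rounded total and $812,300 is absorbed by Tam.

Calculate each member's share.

Dube: $162,500 | Tam: $46,300 | Haddad: $417,800 | Andrade: $185,700

Total profit-interest units = 35.
Pro-rata amounts: Dube 7/35 × $812,300 = 162,460.00; Tam 2/35 × $812,300 = 46,417.14; Haddad 18/35 × $812,300 = 417,754.29; Andrade 8/35 × $812,300 = 185,668.57.
After rounding ($100): Dube $162,500; Tam $46,400; Haddad $417,800; Andrade $185,700. Sum = $812,400.
Difference $812,300 − $812,400 = −$100 applied to Tam: Tam becomes $46,300.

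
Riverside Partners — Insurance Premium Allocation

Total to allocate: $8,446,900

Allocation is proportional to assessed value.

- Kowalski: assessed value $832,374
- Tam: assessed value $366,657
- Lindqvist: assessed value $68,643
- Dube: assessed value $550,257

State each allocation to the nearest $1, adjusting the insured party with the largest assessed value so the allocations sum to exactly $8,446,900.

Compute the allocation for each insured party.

Combined assessed value = 1,817,931.
Raw shares: Kowalski 832,374/1,817,931 × $8,446,900 = 3,867,572.499; Tam 366,657/1,817,931 × $8,446,900 = 1,703,648.28; Lindqvist 68,643/1,817,931 × $8,446,900 = 318,945.30; Dube 550,257/1,817,931 × $8,446,900 = 2,556,733.92.
At nearest $1: Kowalski $3,867,572; Tam $1,703,648; Lindqvist $318,945; Dube $2,556,734. Sum = $8,446,899.
Difference $8,446,900 − $8,446,899 = +$1 applied to largest assessed value (Kowalski): Kowalski becomes $3,867,573.

Kowalski: $3,867,573 · Tam: $1,703,648 · Lindqvist: $318,945 · Dube: $2,556,734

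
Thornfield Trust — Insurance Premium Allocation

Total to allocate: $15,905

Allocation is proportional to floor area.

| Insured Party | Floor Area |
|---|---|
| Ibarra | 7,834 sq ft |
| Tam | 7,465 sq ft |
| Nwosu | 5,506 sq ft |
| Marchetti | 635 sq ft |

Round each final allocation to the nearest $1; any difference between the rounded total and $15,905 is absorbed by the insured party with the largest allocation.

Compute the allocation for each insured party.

Ibarra: $5,811; Tam: $5,538; Nwosu: $4,085; Marchetti: $471

Sum of floor area: 21,440.
Unrounded shares: Ibarra 7,834/21,440 × $15,905 = 5,811.56; Tam 7,465/21,440 × $15,905 = 5,537.82; Nwosu 5,506/21,440 × $15,905 = 4,084.56; Marchetti 635/21,440 × $15,905 = 471.07.
Rounded to nearest $1: Ibarra $5,812; Tam $5,538; Nwosu $4,085; Marchetti $471. Sum = $15,906.
Difference $15,905 − $15,906 = −$1 applied to largest allocation (Ibarra): Ibarra becomes $5,811.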